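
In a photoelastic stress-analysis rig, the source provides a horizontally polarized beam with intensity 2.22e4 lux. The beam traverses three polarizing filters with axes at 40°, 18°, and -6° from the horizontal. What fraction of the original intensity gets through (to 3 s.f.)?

I₁ = 2.22e4 lux · cos²(40°) = 1.303e+04 lux.
I₂ = I₁ · cos²(22°) = 1.303e+04 · 0.8597 = 1.12e+04 lux.
I₃ = I₂ · cos²(24°) = 1.12e+04 · 0.8346 = 9347 lux.
Transmitted fraction = 0.421.

I/I₀ ≈ 0.421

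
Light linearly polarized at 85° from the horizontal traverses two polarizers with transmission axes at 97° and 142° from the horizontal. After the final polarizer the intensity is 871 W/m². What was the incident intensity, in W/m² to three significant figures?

I₁ = I₀ cos²(97° − 85°) = I₀ cos²(12°) = 0.9568 I₀.
I₂ = I₁ cos²(142° − 97°) = 0.9568 I₀ · cos²(45°) = 0.4784 I₀.
So 871 W/m² = 0.4784 I₀, giving I₀ = 871/0.4784 = 1821 W/m².

I₀ ≈ 1820 W/m²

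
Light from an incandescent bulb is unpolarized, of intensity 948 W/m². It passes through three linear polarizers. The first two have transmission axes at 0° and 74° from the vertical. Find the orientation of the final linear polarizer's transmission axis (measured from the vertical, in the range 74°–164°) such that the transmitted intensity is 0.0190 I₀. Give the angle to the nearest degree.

θ ≈ 119°

Unpolarized light through the first polarizer → I₁ = ½ I₀, now polarized at 0°.
I₂ = I₁ cos²(74° − 0°) = 0.5 I₀ · cos²(74°) = 0.03799 I₀.
Need I₃/I₀ = 0.019, so cos²(θ − 74°) = 0.019 / 0.03799 = 0.5002.
θ − 74° = arccos(√0.5002) = 45.0°, giving θ ≈ 74 + 45.0 = 119.0°.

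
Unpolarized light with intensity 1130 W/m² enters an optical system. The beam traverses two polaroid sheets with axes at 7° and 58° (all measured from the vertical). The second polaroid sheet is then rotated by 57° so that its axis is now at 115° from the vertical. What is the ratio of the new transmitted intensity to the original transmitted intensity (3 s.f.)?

I_new/I_old ≈ 0.241

Before rotation:
Unpolarized light through the first polarizer → I₁ = ½ I₀, now polarized at 7°.
I₂ = I₁ cos²(58° − 7°) = 0.5 I₀ · cos²(51°) = 0.198 I₀.
After rotation:
Unpolarized light through the first polarizer → I₁ = ½ I₀, now polarized at 7°.
Angle between axes 1 and 2: 72°. I₂ = 0.5 I₀ · cos²(72°) = 0.04775 I₀.
Ratio = 0.04775 / 0.198 = 0.2411.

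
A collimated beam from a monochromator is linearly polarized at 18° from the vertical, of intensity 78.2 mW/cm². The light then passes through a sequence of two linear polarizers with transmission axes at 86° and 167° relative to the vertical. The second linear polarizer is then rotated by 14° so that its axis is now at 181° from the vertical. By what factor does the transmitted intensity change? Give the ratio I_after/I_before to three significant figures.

I_new/I_old ≈ 0.310

Before rotation:
I₁ = I₀ cos²(86° − 18°) = I₀ cos²(68°) = 0.1403 I₀.
I₂ = I₁ cos²(167° − 86°) = 0.1403 I₀ · cos²(81°) = 0.003434 I₀.
After rotation:
I₁ = I₀ cos²(86° − 18°) = I₀ cos²(68°) = 0.1403 I₀.
Angle between axes 1 and 2: 85°. I₂ = 0.1403 I₀ · cos²(85°) = 0.001066 I₀.
Ratio = 0.001066 / 0.003434 = 0.3104.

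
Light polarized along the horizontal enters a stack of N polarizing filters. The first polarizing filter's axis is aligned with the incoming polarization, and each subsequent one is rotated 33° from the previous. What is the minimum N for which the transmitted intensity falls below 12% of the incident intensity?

First polarizer is aligned with the polarization: full transmission.
Each further stage multiplies by cos²(33°) = 0.7034.
After N polarizers: T = 0.7034^(N−1). Require T < 0.12 ⇒ N−1 > ln(0.12)/ln(0.7034) = 6.03, so N−1 ≥ 7 and N = 8.
Check: N=8 gives T = 0.08517 < 0.12; N=7 gives T = 0.1211.

N = 8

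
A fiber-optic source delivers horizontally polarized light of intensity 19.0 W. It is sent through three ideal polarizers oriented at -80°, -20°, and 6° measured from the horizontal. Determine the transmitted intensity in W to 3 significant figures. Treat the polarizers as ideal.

I ≈ 0.116 W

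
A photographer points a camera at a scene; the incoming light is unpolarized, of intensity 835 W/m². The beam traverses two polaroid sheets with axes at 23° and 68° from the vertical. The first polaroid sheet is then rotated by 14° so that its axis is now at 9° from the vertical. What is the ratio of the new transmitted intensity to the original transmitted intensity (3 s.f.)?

I_new/I_old ≈ 0.531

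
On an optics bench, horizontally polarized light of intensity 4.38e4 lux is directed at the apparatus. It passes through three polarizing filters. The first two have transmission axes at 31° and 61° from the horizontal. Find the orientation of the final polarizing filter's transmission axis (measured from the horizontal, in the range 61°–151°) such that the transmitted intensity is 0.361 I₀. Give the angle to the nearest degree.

θ ≈ 97°

By Malus's law, I₁ = I₀ cos²(31° − 0°) = I₀ cos²(31°) = 0.7347 I₀.
I₂ = I₁ cos²(61° − 31°) = 0.7347 I₀ · cos²(30°) = 0.5511 I₀.
Need I₃/I₀ = 0.361, so cos²(θ − 61°) = 0.361 / 0.5511 = 0.6551.
θ − 61° = arccos(√0.6551) = 36.0°, giving θ ≈ 61 + 36.0 = 97.0°.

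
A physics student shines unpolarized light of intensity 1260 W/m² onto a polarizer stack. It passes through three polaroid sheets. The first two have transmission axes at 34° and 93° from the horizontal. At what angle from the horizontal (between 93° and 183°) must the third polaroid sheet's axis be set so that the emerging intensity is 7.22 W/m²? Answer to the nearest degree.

Unpolarized light through the first polarizer → I₁ = ½ I₀, now polarized at 34°.
I₂ = I₁ cos²(93° − 34°) = 0.5 I₀ · cos²(59°) = 0.1326 I₀.
Target fraction: 7.22 / 1260 W/m² = 0.00573 of I₀.
Need I₃/I₀ = 0.00573, so cos²(θ − 93°) = 0.00573 / 0.1326 = 0.0432.
θ − 93° = arccos(√0.0432) = 78.0°, giving θ ≈ 93 + 78.0 = 171.0°.

θ ≈ 171°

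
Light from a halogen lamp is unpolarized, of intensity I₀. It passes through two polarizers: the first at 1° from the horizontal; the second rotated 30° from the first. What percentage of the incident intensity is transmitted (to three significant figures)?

Unpolarized light through the first polarizer → I₁ = ½ I₀, now polarized at 1°.
I₂ = I₁ cos²(30°) = 0.5 · 0.75 I₀ = 0.375 I₀.
That is 37.5% of the incident intensity.

≈ 37.5%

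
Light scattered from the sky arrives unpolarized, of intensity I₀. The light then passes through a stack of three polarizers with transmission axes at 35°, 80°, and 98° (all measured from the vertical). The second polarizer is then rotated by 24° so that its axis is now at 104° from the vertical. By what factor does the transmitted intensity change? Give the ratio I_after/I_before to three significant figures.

I_new/I_old ≈ 0.281

Before rotation:
Unpolarized light through the first polarizer → I₁ = ½ I₀, now polarized at 35°.
I₂ = I₁ cos²(80° − 35°) = 0.5 I₀ · cos²(45°) = 0.25 I₀.
I₃ = I₂ cos²(98° − 80°) = 0.25 I₀ · cos²(18°) = 0.2261 I₀.
After rotation:
Unpolarized light through the first polarizer → I₁ = ½ I₀, now polarized at 35°.
I₂ = I₁ cos²(104° − 35°) = 0.5 I₀ · cos²(69°) = 0.06421 I₀.
I₃ = I₂ cos²(98° − 104°) = 0.06421 I₀ · cos²(6°) = 0.06351 I₀.
Ratio = 0.06351 / 0.2261 = 0.2809.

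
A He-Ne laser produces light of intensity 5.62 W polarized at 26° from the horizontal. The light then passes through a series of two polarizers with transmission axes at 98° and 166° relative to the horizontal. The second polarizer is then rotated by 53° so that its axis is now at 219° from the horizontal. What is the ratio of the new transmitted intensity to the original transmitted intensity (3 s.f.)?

Before rotation:
I₁ = I₀ cos²(98° − 26°) = I₀ cos²(72°) = 0.09549 I₀.
I₂ = I₁ cos²(166° − 98°) = 0.09549 I₀ · cos²(68°) = 0.0134 I₀.
After rotation:
I₁ = I₀ cos²(98° − 26°) = I₀ cos²(72°) = 0.09549 I₀.
Angle between axes 1 and 2: 59°. I₂ = 0.09549 I₀ · cos²(59°) = 0.02533 I₀.
Ratio = 0.02533 / 0.0134 = 1.89.

I_new/I_old ≈ 1.89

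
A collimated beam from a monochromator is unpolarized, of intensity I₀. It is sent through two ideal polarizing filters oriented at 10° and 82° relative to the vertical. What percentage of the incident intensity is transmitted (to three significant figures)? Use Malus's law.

≈ 4.77%

Unpolarized light through the first polarizer → I₁ = ½ I₀, now polarized at 10°.
I₂ = I₁ cos²(82° − 10°) = 0.5 I₀ · cos²(72°) = 0.04775 I₀.
That is 4.775% of the incident intensity.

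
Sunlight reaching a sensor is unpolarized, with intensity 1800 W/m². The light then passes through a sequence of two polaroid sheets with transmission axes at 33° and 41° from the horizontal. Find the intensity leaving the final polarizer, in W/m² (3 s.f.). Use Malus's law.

I ≈ 883 W/m²

Unpolarized light through the first polarizer → I₁ = 1800 W/m²/2 = 900 W/m², polarized at 33°.
I₂ = I₁ · cos²(8°) = 900 · 0.9806 = 882.6 W/m².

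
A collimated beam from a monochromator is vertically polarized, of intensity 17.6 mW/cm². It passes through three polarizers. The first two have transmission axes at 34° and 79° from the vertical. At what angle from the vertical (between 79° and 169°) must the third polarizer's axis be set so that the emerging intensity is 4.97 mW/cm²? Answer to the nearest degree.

θ ≈ 104°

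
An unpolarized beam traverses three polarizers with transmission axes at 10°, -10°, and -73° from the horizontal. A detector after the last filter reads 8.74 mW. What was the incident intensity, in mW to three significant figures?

I₀ ≈ 96.0 mW

Unpolarized light through the first polarizer → I₁ = ½ I₀, now polarized at 10°.
I₂ = I₁ cos²(-10° − 10°) = 0.5 I₀ · cos²(20°) = 0.4415 I₀.
I₃ = I₂ cos²(-73° + 10°) = 0.4415 I₀ · cos²(63°) = 0.091 I₀.
So 8.74 mW = 0.091 I₀, giving I₀ = 8.74/0.091 = 96.05 mW.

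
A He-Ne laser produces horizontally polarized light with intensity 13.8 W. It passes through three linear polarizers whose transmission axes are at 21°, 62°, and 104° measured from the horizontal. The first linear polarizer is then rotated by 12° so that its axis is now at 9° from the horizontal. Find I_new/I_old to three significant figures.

Before rotation:
I₁ = I₀ cos²(21° − 0°) = I₀ cos²(21°) = 0.8716 I₀.
I₂ = I₁ cos²(62° − 21°) = 0.8716 I₀ · cos²(41°) = 0.4964 I₀.
I₃ = I₂ cos²(104° − 62°) = 0.4964 I₀ · cos²(42°) = 0.2742 I₀.
After rotation:
I₁ = I₀ cos²(9° − 0°) = I₀ cos²(9°) = 0.9755 I₀.
I₂ = I₁ cos²(62° − 9°) = 0.9755 I₀ · cos²(53°) = 0.3533 I₀.
I₃ = I₂ cos²(104° − 62°) = 0.3533 I₀ · cos²(42°) = 0.1951 I₀.
Ratio = 0.1951 / 0.2742 = 0.7117.

I_new/I_old ≈ 0.712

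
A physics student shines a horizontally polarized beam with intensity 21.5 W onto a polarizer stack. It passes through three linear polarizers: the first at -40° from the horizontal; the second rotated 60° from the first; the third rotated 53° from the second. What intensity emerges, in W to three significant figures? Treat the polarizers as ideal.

I ≈ 1.14 W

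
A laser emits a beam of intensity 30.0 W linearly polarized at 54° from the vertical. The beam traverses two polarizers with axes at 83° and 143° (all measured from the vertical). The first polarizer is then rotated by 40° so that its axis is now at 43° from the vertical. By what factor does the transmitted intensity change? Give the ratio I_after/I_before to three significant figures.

I_new/I_old ≈ 0.152

Before rotation:
By Malus's law, I₁ = I₀ cos²(83° − 54°) = I₀ cos²(29°) = 0.765 I₀.
I₂ = I₁ cos²(143° − 83°) = 0.765 I₀ · cos²(60°) = 0.1912 I₀.
After rotation:
I₁ = I₀ cos²(43° − 54°) = I₀ cos²(11°) = 0.9636 I₀.
Angle between axes 1 and 2: 80°. I₂ = 0.9636 I₀ · cos²(80°) = 0.02906 I₀.
Ratio = 0.02906 / 0.1912 = 0.1519.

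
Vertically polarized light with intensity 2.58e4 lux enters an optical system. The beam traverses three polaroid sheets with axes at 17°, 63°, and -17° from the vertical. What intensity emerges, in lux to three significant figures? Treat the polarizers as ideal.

I ≈ 343 lux

By Malus's law, I₁ = 2.58e4 lux · cos²(17°) = 2.359e+04 lux.
I₂ = I₁ · cos²(46°) = 2.359e+04 · 0.4826 = 1.139e+04 lux.
I₃ = I₂ · cos²(80°) = 1.139e+04 · 0.03015 = 343.3 lux.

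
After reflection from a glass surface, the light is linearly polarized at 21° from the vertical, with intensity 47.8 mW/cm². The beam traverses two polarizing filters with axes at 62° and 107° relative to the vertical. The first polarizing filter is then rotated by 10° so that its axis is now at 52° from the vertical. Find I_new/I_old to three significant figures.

I_new/I_old ≈ 0.849

Before rotation:
I₁ = I₀ cos²(62° − 21°) = I₀ cos²(41°) = 0.5696 I₀.
I₂ = I₁ cos²(107° − 62°) = 0.5696 I₀ · cos²(45°) = 0.2848 I₀.
After rotation:
I₁ = I₀ cos²(52° − 21°) = I₀ cos²(31°) = 0.7347 I₀.
I₂ = I₁ cos²(107° − 52°) = 0.7347 I₀ · cos²(55°) = 0.2417 I₀.
Ratio = 0.2417 / 0.2848 = 0.8488.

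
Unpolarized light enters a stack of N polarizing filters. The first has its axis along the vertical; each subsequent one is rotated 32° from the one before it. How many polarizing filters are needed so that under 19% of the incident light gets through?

First polarizer halves the unpolarized light: factor 1/2.
Each further stage multiplies by cos²(32°) = 0.7192.
After N polarizers: T = 0.5·0.7192^(N−1). Require T < 0.19 ⇒ N−1 > ln(0.19/0.5)/ln(0.7192) = 2.94, so N−1 ≥ 3 and N = 4.
Check: N=4 gives T = 0.186 < 0.19; N=3 gives T = 0.2586.

N = 4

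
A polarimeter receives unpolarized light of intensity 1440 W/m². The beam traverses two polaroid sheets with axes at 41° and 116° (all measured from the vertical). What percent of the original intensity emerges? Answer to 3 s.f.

≈ 3.35%

Unpolarized light through the first polarizer → I₁ = 1440 W/m²/2 = 720 W/m², polarized at 41°.
I₂ = I₁ · cos²(75°) = 720 · 0.06699 = 48.23 W/m².
That is 3.349% of the incident intensity.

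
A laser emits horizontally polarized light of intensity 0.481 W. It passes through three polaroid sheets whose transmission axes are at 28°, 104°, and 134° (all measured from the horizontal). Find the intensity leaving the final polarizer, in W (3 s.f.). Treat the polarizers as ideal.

I₁ = 0.481 W · cos²(28°) = 0.375 W.
I₂ = I₁ · cos²(76°) = 0.375 · 0.05853 = 0.02195 W.
I₃ = I₂ · cos²(30°) = 0.02195 · 0.75 = 0.01646 W.

I ≈ 0.0165 W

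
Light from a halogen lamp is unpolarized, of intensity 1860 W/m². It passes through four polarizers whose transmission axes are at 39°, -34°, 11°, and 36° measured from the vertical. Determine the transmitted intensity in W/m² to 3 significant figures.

I ≈ 32.6 W/m²

Unpolarized light through the first polarizer → I₁ = 1860 W/m²/2 = 930 W/m², polarized at 39°.
I₂ = I₁ · cos²(73°) = 930 · 0.08548 = 79.5 W/m².
I₃ = I₂ · cos²(45°) = 79.5 · 0.5 = 39.75 W/m².
I₄ = I₃ · cos²(25°) = 39.75 · 0.8214 = 32.65 W/m².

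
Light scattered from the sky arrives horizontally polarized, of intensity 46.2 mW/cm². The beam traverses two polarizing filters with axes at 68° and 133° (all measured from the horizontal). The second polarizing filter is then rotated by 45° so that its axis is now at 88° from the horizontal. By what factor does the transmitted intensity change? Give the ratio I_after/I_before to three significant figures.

I_new/I_old ≈ 4.94

Before rotation:
I₁ = I₀ cos²(68° − 0°) = I₀ cos²(68°) = 0.1403 I₀.
I₂ = I₁ cos²(133° − 68°) = 0.1403 I₀ · cos²(65°) = 0.02506 I₀.
After rotation:
I₁ = I₀ cos²(68° − 0°) = I₀ cos²(68°) = 0.1403 I₀.
I₂ = I₁ cos²(88° − 68°) = 0.1403 I₀ · cos²(20°) = 0.1239 I₀.
Ratio = 0.1239 / 0.02506 = 4.944.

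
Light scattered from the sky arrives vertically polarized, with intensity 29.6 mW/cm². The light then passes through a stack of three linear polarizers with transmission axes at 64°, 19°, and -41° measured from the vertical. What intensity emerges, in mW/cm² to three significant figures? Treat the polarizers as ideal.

I ≈ 0.711 mW/cm²

By Malus's law, I₁ = 29.6 mW/cm² · cos²(64°) = 5.688 mW/cm².
I₂ = I₁ · cos²(45°) = 5.688 · 0.5 = 2.844 mW/cm².
I₃ = I₂ · cos²(60°) = 2.844 · 0.25 = 0.711 mW/cm².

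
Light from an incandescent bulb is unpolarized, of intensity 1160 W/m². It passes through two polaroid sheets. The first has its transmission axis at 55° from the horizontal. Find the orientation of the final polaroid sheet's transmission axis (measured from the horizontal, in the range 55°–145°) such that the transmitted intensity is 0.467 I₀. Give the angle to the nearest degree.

Unpolarized light through the first polarizer → I₁ = ½ I₀, now polarized at 55°.
Need I₂/I₀ = 0.467, so cos²(θ − 55°) = 0.467 / 0.5 = 0.934.
θ − 55° = arccos(√0.934) = 14.9°, giving θ ≈ 55 + 14.9 = 69.9°.

θ ≈ 70°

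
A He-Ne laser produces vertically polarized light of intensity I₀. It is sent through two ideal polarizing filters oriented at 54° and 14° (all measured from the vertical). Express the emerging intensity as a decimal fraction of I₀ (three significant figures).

≈ 0.203 I₀

By Malus's law, I₁ = I₀ cos²(54° − 0°) = I₀ cos²(54°) = 0.3455 I₀.
I₂ = I₁ cos²(14° − 54°) = 0.3455 I₀ · cos²(40°) = 0.2027 I₀.
Transmitted fraction = 0.2027.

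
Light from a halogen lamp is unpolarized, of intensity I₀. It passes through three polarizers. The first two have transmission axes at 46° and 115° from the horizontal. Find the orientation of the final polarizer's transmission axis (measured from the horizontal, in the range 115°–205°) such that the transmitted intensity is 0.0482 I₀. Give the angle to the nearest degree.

Unpolarized light through the first polarizer → I₁ = ½ I₀, now polarized at 46°.
I₂ = I₁ cos²(115° − 46°) = 0.5 I₀ · cos²(69°) = 0.06421 I₀.
Need I₃/I₀ = 0.0482, so cos²(θ − 115°) = 0.0482 / 0.06421 = 0.7506.
θ − 115° = arccos(√0.7506) = 30.0°, giving θ ≈ 115 + 30.0 = 145.0°.

θ ≈ 145°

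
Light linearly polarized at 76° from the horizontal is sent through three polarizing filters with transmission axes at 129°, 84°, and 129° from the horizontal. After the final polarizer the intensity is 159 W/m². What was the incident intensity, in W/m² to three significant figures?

I₁ = I₀ cos²(129° − 76°) = I₀ cos²(53°) = 0.3622 I₀.
I₂ = I₁ cos²(84° − 129°) = 0.3622 I₀ · cos²(45°) = 0.1811 I₀.
I₃ = I₂ cos²(129° − 84°) = 0.1811 I₀ · cos²(45°) = 0.09055 I₀.
So 159 W/m² = 0.09055 I₀, giving I₀ = 159/0.09055 = 1756 W/m².

I₀ ≈ 1760 W/m²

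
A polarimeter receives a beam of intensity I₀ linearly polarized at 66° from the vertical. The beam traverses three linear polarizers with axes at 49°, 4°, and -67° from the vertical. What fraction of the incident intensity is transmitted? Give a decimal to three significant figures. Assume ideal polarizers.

I₁ = I₀ cos²(49° − 66°) = I₀ cos²(17°) = 0.9145 I₀.
I₂ = I₁ cos²(4° − 49°) = 0.9145 I₀ · cos²(45°) = 0.4573 I₀.
I₃ = I₂ cos²(-67° − 4°) = 0.4573 I₀ · cos²(71°) = 0.04847 I₀.
Transmitted fraction = 0.04847.

≈ 0.0485 I₀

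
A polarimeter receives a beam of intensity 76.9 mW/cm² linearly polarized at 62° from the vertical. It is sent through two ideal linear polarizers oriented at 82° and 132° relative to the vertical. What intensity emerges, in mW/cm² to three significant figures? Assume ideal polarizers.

I ≈ 28.1 mW/cm²

By Malus's law, I₁ = 76.9 mW/cm² · cos²(20°) = 67.9 mW/cm².
I₂ = I₁ · cos²(50°) = 67.9 · 0.4132 = 28.06 mW/cm².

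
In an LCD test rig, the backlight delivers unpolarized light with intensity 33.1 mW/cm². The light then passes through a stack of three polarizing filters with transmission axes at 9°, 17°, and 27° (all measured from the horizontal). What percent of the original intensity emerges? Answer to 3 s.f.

≈ 47.6%

Unpolarized light through the first polarizer → I₁ = 33.1 mW/cm²/2 = 16.55 mW/cm², polarized at 9°.
I₂ = I₁ · cos²(8°) = 16.55 · 0.9806 = 16.23 mW/cm².
I₃ = I₂ · cos²(10°) = 16.23 · 0.9698 = 15.74 mW/cm².
That is 47.55% of the incident intensity.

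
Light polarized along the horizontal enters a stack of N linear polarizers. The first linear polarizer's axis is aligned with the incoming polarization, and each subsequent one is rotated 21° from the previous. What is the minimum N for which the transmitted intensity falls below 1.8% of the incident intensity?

First polarizer is aligned with the polarization: full transmission.
Each further stage multiplies by cos²(21°) = 0.8716.
After N polarizers: T = 0.8716^(N−1). Require T < 0.018 ⇒ N−1 > ln(0.018)/ln(0.8716) = 29.23, so N−1 ≥ 30 and N = 31.
Check: N=31 gives T = 0.01618 < 0.018; N=30 gives T = 0.01857.

N = 31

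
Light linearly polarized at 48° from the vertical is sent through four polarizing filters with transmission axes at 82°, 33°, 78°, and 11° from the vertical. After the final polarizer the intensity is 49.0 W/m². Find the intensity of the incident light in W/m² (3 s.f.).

I₁ = I₀ cos²(82° − 48°) = I₀ cos²(34°) = 0.6873 I₀.
I₂ = I₁ cos²(33° − 82°) = 0.6873 I₀ · cos²(49°) = 0.2958 I₀.
I₃ = I₂ cos²(78° − 33°) = 0.2958 I₀ · cos²(45°) = 0.1479 I₀.
I₄ = I₃ cos²(11° − 78°) = 0.1479 I₀ · cos²(67°) = 0.02258 I₀.
So 49.0 W/m² = 0.02258 I₀, giving I₀ = 49.0/0.02258 = 2170 W/m².

I₀ ≈ 2170 W/m²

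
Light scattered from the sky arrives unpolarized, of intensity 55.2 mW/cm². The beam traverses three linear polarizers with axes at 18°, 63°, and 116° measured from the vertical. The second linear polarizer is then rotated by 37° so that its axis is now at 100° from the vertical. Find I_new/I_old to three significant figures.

I_new/I_old ≈ 0.0988

Before rotation:
Unpolarized light through the first polarizer → I₁ = ½ I₀, now polarized at 18°.
I₂ = I₁ cos²(63° − 18°) = 0.5 I₀ · cos²(45°) = 0.25 I₀.
I₃ = I₂ cos²(116° − 63°) = 0.25 I₀ · cos²(53°) = 0.09055 I₀.
After rotation:
Unpolarized light through the first polarizer → I₁ = ½ I₀, now polarized at 18°.
I₂ = I₁ cos²(100° − 18°) = 0.5 I₀ · cos²(82°) = 0.009685 I₀.
I₃ = I₂ cos²(116° − 100°) = 0.009685 I₀ · cos²(16°) = 0.008949 I₀.
Ratio = 0.008949 / 0.09055 = 0.09883.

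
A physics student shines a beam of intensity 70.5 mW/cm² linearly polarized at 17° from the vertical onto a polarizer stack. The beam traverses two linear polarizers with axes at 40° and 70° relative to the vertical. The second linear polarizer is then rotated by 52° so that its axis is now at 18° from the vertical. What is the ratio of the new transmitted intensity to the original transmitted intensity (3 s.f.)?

I_new/I_old ≈ 1.15

Before rotation:
By Malus's law, I₁ = I₀ cos²(40° − 17°) = I₀ cos²(23°) = 0.8473 I₀.
I₂ = I₁ cos²(70° − 40°) = 0.8473 I₀ · cos²(30°) = 0.6355 I₀.
After rotation:
I₁ = I₀ cos²(40° − 17°) = I₀ cos²(23°) = 0.8473 I₀.
I₂ = I₁ cos²(18° − 40°) = 0.8473 I₀ · cos²(22°) = 0.7284 I₀.
Ratio = 0.7284 / 0.6355 = 1.146.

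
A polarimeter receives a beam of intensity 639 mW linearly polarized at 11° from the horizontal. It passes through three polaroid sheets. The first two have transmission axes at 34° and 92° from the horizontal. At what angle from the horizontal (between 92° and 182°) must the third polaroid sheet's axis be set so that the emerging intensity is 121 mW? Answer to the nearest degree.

θ ≈ 119°

I₁ = I₀ cos²(34° − 11°) = I₀ cos²(23°) = 0.8473 I₀.
I₂ = I₁ cos²(92° − 34°) = 0.8473 I₀ · cos²(58°) = 0.2379 I₀.
Target fraction: 121 / 639 mW = 0.1894 of I₀.
Need I₃/I₀ = 0.1894, so cos²(θ − 92°) = 0.1894 / 0.2379 = 0.7958.
θ − 92° = arccos(√0.7958) = 26.9°, giving θ ≈ 92 + 26.9 = 118.9°.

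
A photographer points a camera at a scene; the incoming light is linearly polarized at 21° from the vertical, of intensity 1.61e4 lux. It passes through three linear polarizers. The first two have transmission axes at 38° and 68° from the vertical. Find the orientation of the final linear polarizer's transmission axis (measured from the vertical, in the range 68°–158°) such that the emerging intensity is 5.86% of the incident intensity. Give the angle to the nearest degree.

By Malus's law, I₁ = I₀ cos²(38° − 21°) = I₀ cos²(17°) = 0.9145 I₀.
I₂ = I₁ cos²(68° − 38°) = 0.9145 I₀ · cos²(30°) = 0.6859 I₀.
Need I₃/I₀ = 0.0586, so cos²(θ − 68°) = 0.0586 / 0.6859 = 0.08544.
θ − 68° = arccos(√0.08544) = 73.0°, giving θ ≈ 68 + 73.0 = 141.0°.

θ ≈ 141°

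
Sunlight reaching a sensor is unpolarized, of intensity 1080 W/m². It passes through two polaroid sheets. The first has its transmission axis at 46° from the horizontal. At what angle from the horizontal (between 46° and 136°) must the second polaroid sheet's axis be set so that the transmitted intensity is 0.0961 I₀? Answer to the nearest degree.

θ ≈ 110°

Unpolarized light through the first polarizer → I₁ = ½ I₀, now polarized at 46°.
Need I₂/I₀ = 0.0961, so cos²(θ − 46°) = 0.0961 / 0.5 = 0.1922.
θ − 46° = arccos(√0.1922) = 64.0°, giving θ ≈ 46 + 64.0 = 110.0°.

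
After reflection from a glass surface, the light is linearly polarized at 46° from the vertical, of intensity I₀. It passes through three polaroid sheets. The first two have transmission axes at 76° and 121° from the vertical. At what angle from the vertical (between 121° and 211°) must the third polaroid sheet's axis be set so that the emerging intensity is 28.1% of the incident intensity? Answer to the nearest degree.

By Malus's law, I₁ = I₀ cos²(76° − 46°) = I₀ cos²(30°) = 0.75 I₀.
I₂ = I₁ cos²(121° − 76°) = 0.75 I₀ · cos²(45°) = 0.375 I₀.
Need I₃/I₀ = 0.281, so cos²(θ − 121°) = 0.281 / 0.375 = 0.7493.
θ − 121° = arccos(√0.7493) = 30.0°, giving θ ≈ 121 + 30.0 = 151.0°.

θ ≈ 151°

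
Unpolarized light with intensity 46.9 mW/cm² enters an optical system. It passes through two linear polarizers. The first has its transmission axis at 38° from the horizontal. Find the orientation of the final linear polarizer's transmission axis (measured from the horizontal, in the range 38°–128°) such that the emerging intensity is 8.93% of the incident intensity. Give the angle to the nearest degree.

θ ≈ 103°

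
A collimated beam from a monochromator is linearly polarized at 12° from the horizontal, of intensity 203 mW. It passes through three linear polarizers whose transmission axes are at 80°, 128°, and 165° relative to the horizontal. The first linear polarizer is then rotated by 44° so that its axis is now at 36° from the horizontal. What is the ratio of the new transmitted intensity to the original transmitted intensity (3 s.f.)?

Before rotation:
By Malus's law, I₁ = I₀ cos²(80° − 12°) = I₀ cos²(68°) = 0.1403 I₀.
I₂ = I₁ cos²(128° − 80°) = 0.1403 I₀ · cos²(48°) = 0.06283 I₀.
I₃ = I₂ cos²(165° − 128°) = 0.06283 I₀ · cos²(37°) = 0.04007 I₀.
After rotation:
I₁ = I₀ cos²(36° − 12°) = I₀ cos²(24°) = 0.8346 I₀.
Angle between axes 1 and 2: 88°. I₂ = 0.8346 I₀ · cos²(88°) = 0.001016 I₀.
I₃ = I₂ cos²(165° − 128°) = 0.001016 I₀ · cos²(37°) = 0.0006483 I₀.
Ratio = 0.0006483 / 0.04007 = 0.01618.

I_new/I_old ≈ 0.0162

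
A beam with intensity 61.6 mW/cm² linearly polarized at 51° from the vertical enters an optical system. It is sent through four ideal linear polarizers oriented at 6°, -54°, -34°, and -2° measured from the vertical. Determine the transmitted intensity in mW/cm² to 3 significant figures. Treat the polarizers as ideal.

I ≈ 4.89 mW/cm²

By Malus's law, I₁ = 61.6 mW/cm² · cos²(45°) = 30.8 mW/cm².
I₂ = I₁ · cos²(60°) = 30.8 · 0.25 = 7.7 mW/cm².
I₃ = I₂ · cos²(20°) = 7.7 · 0.883 = 6.799 mW/cm².
I₄ = I₃ · cos²(32°) = 6.799 · 0.7192 = 4.89 mW/cm².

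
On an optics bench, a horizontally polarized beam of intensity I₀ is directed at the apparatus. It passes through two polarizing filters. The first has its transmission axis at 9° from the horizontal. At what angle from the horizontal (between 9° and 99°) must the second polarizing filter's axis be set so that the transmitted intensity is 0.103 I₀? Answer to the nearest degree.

By Malus's law, I₁ = I₀ cos²(9° − 0°) = I₀ cos²(9°) = 0.9755 I₀.
Need I₂/I₀ = 0.103, so cos²(θ − 9°) = 0.103 / 0.9755 = 0.1056.
θ − 9° = arccos(√0.1056) = 71.0°, giving θ ≈ 9 + 71.0 = 80.0°.

θ ≈ 80°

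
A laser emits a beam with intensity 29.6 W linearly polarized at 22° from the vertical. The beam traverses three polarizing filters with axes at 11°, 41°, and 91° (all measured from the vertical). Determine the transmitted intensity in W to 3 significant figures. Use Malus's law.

I ≈ 8.84 W

By Malus's law, I₁ = 29.6 W · cos²(11°) = 28.52 W.
I₂ = I₁ · cos²(30°) = 28.52 · 0.75 = 21.39 W.
I₃ = I₂ · cos²(50°) = 21.39 · 0.4132 = 8.839 W.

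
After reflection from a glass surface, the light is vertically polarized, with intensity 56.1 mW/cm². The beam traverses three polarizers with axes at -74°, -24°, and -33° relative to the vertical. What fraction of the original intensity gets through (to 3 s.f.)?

I/I₀ ≈ 0.0306

I₁ = 56.1 mW/cm² · cos²(74°) = 4.262 mW/cm².
I₂ = I₁ · cos²(50°) = 4.262 · 0.4132 = 1.761 mW/cm².
I₃ = I₂ · cos²(9°) = 1.761 · 0.9755 = 1.718 mW/cm².
Transmitted fraction = 0.03062.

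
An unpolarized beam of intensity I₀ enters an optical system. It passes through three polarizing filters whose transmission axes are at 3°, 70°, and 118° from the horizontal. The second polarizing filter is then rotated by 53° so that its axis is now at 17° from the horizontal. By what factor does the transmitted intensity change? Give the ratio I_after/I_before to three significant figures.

I_new/I_old ≈ 0.501

Before rotation:
Unpolarized light through the first polarizer → I₁ = ½ I₀, now polarized at 3°.
I₂ = I₁ cos²(70° − 3°) = 0.5 I₀ · cos²(67°) = 0.07634 I₀.
I₃ = I₂ cos²(118° − 70°) = 0.07634 I₀ · cos²(48°) = 0.03418 I₀.
After rotation:
Unpolarized light through the first polarizer → I₁ = ½ I₀, now polarized at 3°.
I₂ = I₁ cos²(17° − 3°) = 0.5 I₀ · cos²(14°) = 0.4707 I₀.
Angle between axes 2 and 3: 79°. I₃ = 0.4707 I₀ · cos²(79°) = 0.01714 I₀.
Ratio = 0.01714 / 0.03418 = 0.5015.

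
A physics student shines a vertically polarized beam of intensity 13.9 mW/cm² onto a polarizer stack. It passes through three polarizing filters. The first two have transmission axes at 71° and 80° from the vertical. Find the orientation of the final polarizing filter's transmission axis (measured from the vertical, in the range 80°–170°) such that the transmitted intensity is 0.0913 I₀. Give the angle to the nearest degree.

θ ≈ 100°

By Malus's law, I₁ = I₀ cos²(71° − 0°) = I₀ cos²(71°) = 0.106 I₀.
I₂ = I₁ cos²(80° − 71°) = 0.106 I₀ · cos²(9°) = 0.1034 I₀.
Need I₃/I₀ = 0.0913, so cos²(θ − 80°) = 0.0913 / 0.1034 = 0.883.
θ − 80° = arccos(√0.883) = 20.0°, giving θ ≈ 80 + 20.0 = 100.0°.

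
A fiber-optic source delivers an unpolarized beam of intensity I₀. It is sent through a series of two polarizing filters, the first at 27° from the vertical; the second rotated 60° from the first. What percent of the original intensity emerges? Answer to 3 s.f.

≈ 12.5%

Unpolarized light through the first polarizer → I₁ = ½ I₀, now polarized at 27°.
I₂ = I₁ cos²(60°) = 0.5 · 0.25 I₀ = 0.125 I₀.
That is 12.5% of the incident intensity.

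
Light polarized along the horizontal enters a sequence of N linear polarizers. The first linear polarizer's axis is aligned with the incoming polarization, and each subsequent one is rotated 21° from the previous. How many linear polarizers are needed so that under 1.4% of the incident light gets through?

First polarizer is aligned with the polarization: full transmission.
Each further stage multiplies by cos²(21°) = 0.8716.
After N polarizers: T = 0.8716^(N−1). Require T < 0.014 ⇒ N−1 > ln(0.014)/ln(0.8716) = 31.05, so N−1 ≥ 32 and N = 33.
Check: N=33 gives T = 0.01229 < 0.014; N=32 gives T = 0.01411.

N = 33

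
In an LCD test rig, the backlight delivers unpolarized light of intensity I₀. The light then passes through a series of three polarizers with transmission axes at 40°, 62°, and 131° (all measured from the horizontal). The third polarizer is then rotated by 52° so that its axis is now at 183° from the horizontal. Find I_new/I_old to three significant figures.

I_new/I_old ≈ 2.07

Before rotation:
Unpolarized light through the first polarizer → I₁ = ½ I₀, now polarized at 40°.
I₂ = I₁ cos²(62° − 40°) = 0.5 I₀ · cos²(22°) = 0.4298 I₀.
I₃ = I₂ cos²(131° − 62°) = 0.4298 I₀ · cos²(69°) = 0.0552 I₀.
After rotation:
Unpolarized light through the first polarizer → I₁ = ½ I₀, now polarized at 40°.
I₂ = I₁ cos²(62° − 40°) = 0.5 I₀ · cos²(22°) = 0.4298 I₀.
Angle between axes 2 and 3: 59°. I₃ = 0.4298 I₀ · cos²(59°) = 0.114 I₀.
Ratio = 0.114 / 0.0552 = 2.065.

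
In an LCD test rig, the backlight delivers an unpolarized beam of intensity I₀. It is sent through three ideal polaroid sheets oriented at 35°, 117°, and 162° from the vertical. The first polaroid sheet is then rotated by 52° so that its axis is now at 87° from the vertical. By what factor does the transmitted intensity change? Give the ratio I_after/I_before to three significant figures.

I_new/I_old ≈ 38.7

Before rotation:
Unpolarized light through the first polarizer → I₁ = ½ I₀, now polarized at 35°.
I₂ = I₁ cos²(117° − 35°) = 0.5 I₀ · cos²(82°) = 0.009685 I₀.
I₃ = I₂ cos²(162° − 117°) = 0.009685 I₀ · cos²(45°) = 0.004842 I₀.
After rotation:
Unpolarized light through the first polarizer → I₁ = ½ I₀, now polarized at 87°.
I₂ = I₁ cos²(117° − 87°) = 0.5 I₀ · cos²(30°) = 0.375 I₀.
I₃ = I₂ cos²(162° − 117°) = 0.375 I₀ · cos²(45°) = 0.1875 I₀.
Ratio = 0.1875 / 0.004842 = 38.72.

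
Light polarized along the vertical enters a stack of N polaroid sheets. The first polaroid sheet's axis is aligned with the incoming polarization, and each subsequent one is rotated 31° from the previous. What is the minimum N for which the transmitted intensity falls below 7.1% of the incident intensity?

N = 10

First polarizer is aligned with the polarization: full transmission.
Each further stage multiplies by cos²(31°) = 0.7347.
After N polarizers: T = 0.7347^(N−1). Require T < 0.071 ⇒ N−1 > ln(0.071)/ln(0.7347) = 8.58, so N−1 ≥ 9 and N = 10.
Check: N=10 gives T = 0.0624 < 0.071; N=9 gives T = 0.08493.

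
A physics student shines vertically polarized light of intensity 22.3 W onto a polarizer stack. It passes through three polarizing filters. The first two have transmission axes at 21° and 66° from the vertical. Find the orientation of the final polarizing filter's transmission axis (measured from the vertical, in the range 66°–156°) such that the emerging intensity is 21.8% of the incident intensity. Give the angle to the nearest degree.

I₁ = I₀ cos²(21° − 0°) = I₀ cos²(21°) = 0.8716 I₀.
I₂ = I₁ cos²(66° − 21°) = 0.8716 I₀ · cos²(45°) = 0.4358 I₀.
Need I₃/I₀ = 0.218, so cos²(θ − 66°) = 0.218 / 0.4358 = 0.5002.
θ − 66° = arccos(√0.5002) = 45.0°, giving θ ≈ 66 + 45.0 = 111.0°.

θ ≈ 111°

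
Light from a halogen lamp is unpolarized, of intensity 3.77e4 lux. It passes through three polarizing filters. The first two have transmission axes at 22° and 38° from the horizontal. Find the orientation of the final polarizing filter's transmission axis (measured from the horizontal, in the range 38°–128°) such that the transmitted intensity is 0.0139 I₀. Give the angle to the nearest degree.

θ ≈ 118°

Unpolarized light through the first polarizer → I₁ = ½ I₀, now polarized at 22°.
I₂ = I₁ cos²(38° − 22°) = 0.5 I₀ · cos²(16°) = 0.462 I₀.
Need I₃/I₀ = 0.0139, so cos²(θ − 38°) = 0.0139 / 0.462 = 0.03009.
θ − 38° = arccos(√0.03009) = 80.0°, giving θ ≈ 38 + 80.0 = 118.0°.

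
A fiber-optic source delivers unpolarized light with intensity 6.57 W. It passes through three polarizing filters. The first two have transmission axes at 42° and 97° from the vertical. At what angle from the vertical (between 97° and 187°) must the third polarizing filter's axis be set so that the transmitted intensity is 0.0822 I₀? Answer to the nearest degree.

θ ≈ 142°

Unpolarized light through the first polarizer → I₁ = ½ I₀, now polarized at 42°.
I₂ = I₁ cos²(97° − 42°) = 0.5 I₀ · cos²(55°) = 0.1645 I₀.
Need I₃/I₀ = 0.0822, so cos²(θ − 97°) = 0.0822 / 0.1645 = 0.4997.
θ − 97° = arccos(√0.4997) = 45.0°, giving θ ≈ 97 + 45.0 = 142.0°.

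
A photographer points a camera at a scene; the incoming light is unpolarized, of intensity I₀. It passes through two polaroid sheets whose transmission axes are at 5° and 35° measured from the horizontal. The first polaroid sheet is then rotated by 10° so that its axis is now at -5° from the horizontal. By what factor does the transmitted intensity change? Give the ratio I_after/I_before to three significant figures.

Before rotation:
Unpolarized light through the first polarizer → I₁ = ½ I₀, now polarized at 5°.
I₂ = I₁ cos²(35° − 5°) = 0.5 I₀ · cos²(30°) = 0.375 I₀.
After rotation:
Unpolarized light through the first polarizer → I₁ = ½ I₀, now polarized at -5°.
I₂ = I₁ cos²(35° + 5°) = 0.5 I₀ · cos²(40°) = 0.2934 I₀.
Ratio = 0.2934 / 0.375 = 0.7824.

I_new/I_old ≈ 0.782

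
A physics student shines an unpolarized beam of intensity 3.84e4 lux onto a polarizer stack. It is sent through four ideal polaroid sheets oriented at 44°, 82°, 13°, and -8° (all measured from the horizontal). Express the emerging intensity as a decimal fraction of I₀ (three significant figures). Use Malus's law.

I/I₀ ≈ 0.0348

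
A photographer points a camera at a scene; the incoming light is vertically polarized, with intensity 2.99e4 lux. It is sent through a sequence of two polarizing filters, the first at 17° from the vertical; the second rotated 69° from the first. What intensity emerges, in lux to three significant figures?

I ≈ 3510 lux

I₁ = 2.99e4 lux · cos²(17°) = 2.734e+04 lux.
I₂ = I₁ · cos²(69°) = 2.734e+04 · 0.1284 = 3512 lux.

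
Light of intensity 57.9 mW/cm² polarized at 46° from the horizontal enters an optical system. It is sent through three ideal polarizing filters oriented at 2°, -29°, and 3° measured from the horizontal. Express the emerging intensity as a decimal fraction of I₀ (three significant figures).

I₁ = 57.9 mW/cm² · cos²(44°) = 29.96 mW/cm².
I₂ = I₁ · cos²(31°) = 29.96 · 0.7347 = 22.01 mW/cm².
I₃ = I₂ · cos²(32°) = 22.01 · 0.7192 = 15.83 mW/cm².
Transmitted fraction = 0.2734.

I/I₀ ≈ 0.273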